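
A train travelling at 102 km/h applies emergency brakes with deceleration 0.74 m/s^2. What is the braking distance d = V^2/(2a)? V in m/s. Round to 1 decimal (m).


Convert speed: V = 102 / 3.6 = 28.3333 m/s
V^2 = 802.7778
d = 802.7778 / (2 * 0.74)
d = 802.7778 / 1.48
d = 542.4 m

542.4


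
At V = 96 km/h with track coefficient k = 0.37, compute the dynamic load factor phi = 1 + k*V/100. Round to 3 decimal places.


phi = 1 + k * V / 100
phi = 1 + 0.37 * 96 / 100
phi = 1 + 0.3552
phi = 1.355

1.355


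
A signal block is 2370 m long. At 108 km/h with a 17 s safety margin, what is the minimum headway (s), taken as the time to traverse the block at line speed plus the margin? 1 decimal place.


V = 108 / 3.6 = 30.0 m/s
Block traversal time = 2370 / 30.0 = 79.0 s
Headway = 79.0 + 17
Headway = 96.0 s

96.0


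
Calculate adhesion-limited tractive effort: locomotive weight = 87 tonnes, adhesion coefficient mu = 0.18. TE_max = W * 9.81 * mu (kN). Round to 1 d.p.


TE_max = W * g * mu
TE_max = 87 * 9.81 * 0.18
TE_max = 853.47 * 0.18
TE_max = 153.6 kN

153.6


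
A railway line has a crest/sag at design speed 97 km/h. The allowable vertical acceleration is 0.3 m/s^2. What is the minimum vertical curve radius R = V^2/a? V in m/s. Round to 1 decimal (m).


Convert speed: V = 97 / 3.6 = 26.9444 m/s
V^2 = 726.0031 m^2/s^2
R_v = 726.0031 / 0.3
R_v = 2420.0 m

2420.0


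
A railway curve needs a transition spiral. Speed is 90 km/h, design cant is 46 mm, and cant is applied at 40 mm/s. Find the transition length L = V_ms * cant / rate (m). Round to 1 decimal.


Convert speed: V = 90 / 3.6 = 25.0 m/s
L = 25.0 * 46 / 40
L = 1150.0 / 40
L = 28.8 m

28.8


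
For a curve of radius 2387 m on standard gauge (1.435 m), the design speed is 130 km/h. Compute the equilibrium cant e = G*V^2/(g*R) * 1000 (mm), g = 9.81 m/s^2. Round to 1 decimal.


Convert speed: V = 130 / 3.6 = 36.1111 m/s
Apply formula: e = 1.435 * 36.1111^2 / (9.81 * 2387)
e = 1.435 * 1304.0123 / 23416.47
e = 0.079912 m = 79.9 mm

79.9


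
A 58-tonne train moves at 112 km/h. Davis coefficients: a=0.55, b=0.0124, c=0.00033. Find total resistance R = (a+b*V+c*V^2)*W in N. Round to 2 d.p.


b*V = 0.0124 * 112 = 1.3888
c*V^2 = 0.00033 * 12544 = 4.13952
R_per_t = 0.55 + 1.3888 + 4.13952 = 6.07832 N/t
R_total = 6.07832 * 58 = 352.54 N

352.54


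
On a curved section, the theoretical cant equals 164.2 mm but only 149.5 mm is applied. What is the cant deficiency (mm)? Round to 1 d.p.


Cant deficiency = equilibrium cant - actual cant
CD = 164.2 - 149.5
CD = 14.7 mm

14.7


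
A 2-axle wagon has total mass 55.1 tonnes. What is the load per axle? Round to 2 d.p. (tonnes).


Load per axle = total weight / number of axles
Load = 55.1 / 2
Load = 27.55 tonnes

27.55


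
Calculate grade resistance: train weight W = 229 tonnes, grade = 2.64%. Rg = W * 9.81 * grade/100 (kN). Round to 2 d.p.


Rg = W * 9.81 * grade / 100
Rg = 229 * 9.81 * 2.64 / 100
Rg = 2246.49 * 0.0264
Rg = 59.31 kN

59.31


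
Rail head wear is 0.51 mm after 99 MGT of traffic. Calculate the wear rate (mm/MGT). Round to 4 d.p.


Wear rate = total wear / cumulative tonnage
Rate = 0.51 / 99
Rate = 0.0052 mm/MGT

0.0052


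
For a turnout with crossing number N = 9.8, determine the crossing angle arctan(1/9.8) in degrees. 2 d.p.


1/N = 1/9.8 = 0.102041
angle = arctan(0.102041) = 0.101689 rad
angle = 0.101689 * 180/pi = 5.83 degrees

5.83


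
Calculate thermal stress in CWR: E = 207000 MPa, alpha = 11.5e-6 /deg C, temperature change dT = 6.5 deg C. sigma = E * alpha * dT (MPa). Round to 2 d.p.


sigma = E * alpha * dT
sigma = 207000 * 11.5e-6 * 6.5
sigma = 2.3805 * 6.5
sigma = 15.47 MPa

15.47


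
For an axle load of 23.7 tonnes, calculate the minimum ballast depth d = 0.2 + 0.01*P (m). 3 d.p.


d = 0.2 + 0.01 * 23.7
d = 0.2 + 0.237
d = 0.437 m

0.437


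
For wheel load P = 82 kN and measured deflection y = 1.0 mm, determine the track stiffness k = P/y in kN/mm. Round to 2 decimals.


Track stiffness k = P / y
k = 82 / 1.0
k = 82.00 kN/mm

82.00


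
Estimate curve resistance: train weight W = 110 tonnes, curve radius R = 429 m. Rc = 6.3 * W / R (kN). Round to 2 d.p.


Rc = 6.3 * W / R
Rc = 6.3 * 110 / 429
Rc = 693.0 / 429
Rc = 1.62 kN

1.62


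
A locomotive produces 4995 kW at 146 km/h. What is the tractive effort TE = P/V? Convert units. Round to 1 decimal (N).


Convert: P = 4995 kW = 4995000 W
V = 146 / 3.6 = 40.5556 m/s
TE = 4995000 / 40.5556
TE = 123164.4 N

123164.4


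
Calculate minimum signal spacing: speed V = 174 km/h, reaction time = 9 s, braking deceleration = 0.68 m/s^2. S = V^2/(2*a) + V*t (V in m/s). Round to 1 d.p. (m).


V = 174 / 3.6 = 48.3333 m/s
Braking distance = 48.3333^2 / (2*0.68) = 1717.7288 m
Sighting distance = 48.3333 * 9 = 435.0 m
S = 1717.7288 + 435.0 = 2152.7 m

2152.7


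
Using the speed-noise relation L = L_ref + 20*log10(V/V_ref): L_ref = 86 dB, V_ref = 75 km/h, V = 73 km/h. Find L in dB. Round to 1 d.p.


V/V_ref = 73 / 75 = 0.973333
log10(0.973333) = -0.011738
20 * -0.011738 = -0.2348
L = 86 + -0.2348 = 85.8 dB

85.8


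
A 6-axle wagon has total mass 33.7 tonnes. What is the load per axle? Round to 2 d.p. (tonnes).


Load per axle = total weight / number of axles
Load = 33.7 / 6
Load = 5.62 tonnes

5.62


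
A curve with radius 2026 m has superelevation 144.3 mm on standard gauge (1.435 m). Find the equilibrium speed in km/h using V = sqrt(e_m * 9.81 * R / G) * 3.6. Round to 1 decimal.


Convert cant: e = 144.3 mm = 0.1443 m
V_ms = sqrt(0.1443 * 9.81 * 2026 / 1.435)
V_ms = sqrt(1998.586173) = 44.7055 m/s
V = 44.7055 * 3.6 = 160.9 km/h

160.9


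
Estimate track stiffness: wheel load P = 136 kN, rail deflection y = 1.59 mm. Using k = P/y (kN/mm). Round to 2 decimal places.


Track stiffness k = P / y
k = 136 / 1.59
k = 85.53 kN/mm

85.53


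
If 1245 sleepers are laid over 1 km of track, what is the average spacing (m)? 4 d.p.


Spacing = 1000 m / number of sleepers
Spacing = 1000 / 1245
Spacing = 0.8032 m

0.8032


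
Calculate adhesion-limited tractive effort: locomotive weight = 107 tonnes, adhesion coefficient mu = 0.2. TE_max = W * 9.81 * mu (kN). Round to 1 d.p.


TE_max = W * g * mu
TE_max = 107 * 9.81 * 0.2
TE_max = 1049.67 * 0.2
TE_max = 209.9 kN

209.9


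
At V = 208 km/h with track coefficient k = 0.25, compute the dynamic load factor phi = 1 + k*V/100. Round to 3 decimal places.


phi = 1 + k * V / 100
phi = 1 + 0.25 * 208 / 100
phi = 1 + 0.52
phi = 1.520

1.520


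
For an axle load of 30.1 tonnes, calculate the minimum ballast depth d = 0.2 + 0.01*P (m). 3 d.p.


d = 0.2 + 0.01 * 30.1
d = 0.2 + 0.301
d = 0.501 m

0.501


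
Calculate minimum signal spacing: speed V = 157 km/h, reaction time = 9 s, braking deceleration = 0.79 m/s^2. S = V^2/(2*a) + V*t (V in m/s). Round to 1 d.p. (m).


V = 157 / 3.6 = 43.6111 m/s
Braking distance = 43.6111^2 / (2*0.79) = 1203.7525 m
Sighting distance = 43.6111 * 9 = 392.5 m
S = 1203.7525 + 392.5 = 1596.3 m

1596.3


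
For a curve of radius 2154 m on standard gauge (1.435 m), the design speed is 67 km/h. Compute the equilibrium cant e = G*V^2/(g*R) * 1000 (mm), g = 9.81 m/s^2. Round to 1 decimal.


Convert speed: V = 67 / 3.6 = 18.6111 m/s
Apply formula: e = 1.435 * 18.6111^2 / (9.81 * 2154)
e = 1.435 * 346.3735 / 21130.74
e = 0.023522 m = 23.5 mm

23.5


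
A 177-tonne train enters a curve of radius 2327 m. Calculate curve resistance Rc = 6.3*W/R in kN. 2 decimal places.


Rc = 6.3 * W / R
Rc = 6.3 * 177 / 2327
Rc = 1115.1 / 2327
Rc = 0.48 kN

0.48


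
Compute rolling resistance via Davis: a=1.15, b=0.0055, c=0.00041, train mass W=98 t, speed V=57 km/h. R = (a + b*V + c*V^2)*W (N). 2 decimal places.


b*V = 0.0055 * 57 = 0.3135
c*V^2 = 0.00041 * 3249 = 1.33209
R_per_t = 1.15 + 0.3135 + 1.33209 = 2.79559 N/t
R_total = 2.79559 * 98 = 273.97 N

273.97


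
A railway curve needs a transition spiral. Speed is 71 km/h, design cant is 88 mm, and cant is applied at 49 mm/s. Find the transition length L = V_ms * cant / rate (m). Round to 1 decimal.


Convert speed: V = 71 / 3.6 = 19.7222 m/s
L = 19.7222 * 88 / 49
L = 1735.5556 / 49
L = 35.4 m

35.4


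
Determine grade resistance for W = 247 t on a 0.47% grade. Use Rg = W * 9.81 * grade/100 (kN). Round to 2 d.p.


Rg = W * 9.81 * grade / 100
Rg = 247 * 9.81 * 0.47 / 100
Rg = 2423.07 * 0.0047
Rg = 11.39 kN

11.39


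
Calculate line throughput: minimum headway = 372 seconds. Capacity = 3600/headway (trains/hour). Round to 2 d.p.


Capacity = 3600 / headway
Capacity = 3600 / 372
Capacity = 9.68 trains/hour

9.68


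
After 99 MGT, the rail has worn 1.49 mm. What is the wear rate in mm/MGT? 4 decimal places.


Wear rate = total wear / cumulative tonnage
Rate = 1.49 / 99
Rate = 0.0151 mm/MGT

0.0151


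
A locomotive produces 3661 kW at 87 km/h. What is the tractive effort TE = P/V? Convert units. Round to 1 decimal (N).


Convert: P = 3661 kW = 3661000 W
V = 87 / 3.6 = 24.1667 m/s
TE = 3661000 / 24.1667
TE = 151489.7 N

151489.7


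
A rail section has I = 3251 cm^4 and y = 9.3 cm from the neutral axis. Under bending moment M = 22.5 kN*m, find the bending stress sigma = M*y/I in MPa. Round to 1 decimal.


Convert units:
M = 22.5 kN*m = 22500000 N*mm
y = 9.3 cm = 93 mm
I = 3251 cm^4 = 32510000 mm^4
sigma = 22500000 * 93 / 32510000
sigma = 64.4 MPa

64.4


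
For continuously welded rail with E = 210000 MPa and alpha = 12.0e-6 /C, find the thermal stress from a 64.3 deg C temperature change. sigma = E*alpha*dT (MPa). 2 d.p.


sigma = E * alpha * dT
sigma = 210000 * 12.0e-6 * 64.3
sigma = 2.52 * 64.3
sigma = 162.04 MPa

162.04


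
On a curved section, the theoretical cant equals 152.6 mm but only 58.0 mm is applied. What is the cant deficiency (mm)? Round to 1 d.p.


Cant deficiency = equilibrium cant - actual cant
CD = 152.6 - 58.0
CD = 94.6 mm

94.6


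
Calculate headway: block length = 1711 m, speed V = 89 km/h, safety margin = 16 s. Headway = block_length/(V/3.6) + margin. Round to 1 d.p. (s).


V = 89 / 3.6 = 24.7222 m/s
Block traversal time = 1711 / 24.7222 = 69.209 s
Headway = 69.209 + 16
Headway = 85.2 s

85.2


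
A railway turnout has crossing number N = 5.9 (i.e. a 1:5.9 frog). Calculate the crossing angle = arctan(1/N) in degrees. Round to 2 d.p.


1/N = 1/5.9 = 0.169492
angle = arctan(0.169492) = 0.167896 rad
angle = 0.167896 * 180/pi = 9.62 degrees

9.62


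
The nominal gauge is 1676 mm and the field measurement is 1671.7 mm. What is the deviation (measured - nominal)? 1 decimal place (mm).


Deviation = measured - nominal
Deviation = 1671.7 - 1676
Deviation = -4.3 mm

-4.3


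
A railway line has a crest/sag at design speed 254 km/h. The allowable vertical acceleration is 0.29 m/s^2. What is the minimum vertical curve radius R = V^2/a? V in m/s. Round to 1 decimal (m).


Convert speed: V = 254 / 3.6 = 70.5556 m/s
V^2 = 4978.0864 m^2/s^2
R_v = 4978.0864 / 0.29
R_v = 17165.8 m

17165.8


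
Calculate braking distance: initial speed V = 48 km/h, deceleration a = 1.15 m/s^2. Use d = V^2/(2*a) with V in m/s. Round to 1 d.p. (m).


Convert speed: V = 48 / 3.6 = 13.3333 m/s
V^2 = 177.7778
d = 177.7778 / (2 * 1.15)
d = 177.7778 / 2.3
d = 77.3 m

77.3


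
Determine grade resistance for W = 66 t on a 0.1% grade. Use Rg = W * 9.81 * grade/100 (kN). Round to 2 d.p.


Rg = W * 9.81 * grade / 100
Rg = 66 * 9.81 * 0.1 / 100
Rg = 647.46 * 0.001
Rg = 0.65 kN

0.65


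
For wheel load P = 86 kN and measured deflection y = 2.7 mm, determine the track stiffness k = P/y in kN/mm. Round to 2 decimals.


Track stiffness k = P / y
k = 86 / 2.7
k = 31.85 kN/mm

31.85


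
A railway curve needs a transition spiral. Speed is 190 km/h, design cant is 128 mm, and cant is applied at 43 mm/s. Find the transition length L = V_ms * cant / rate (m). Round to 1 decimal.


Convert speed: V = 190 / 3.6 = 52.7778 m/s
L = 52.7778 * 128 / 43
L = 6755.5556 / 43
L = 157.1 m

157.1


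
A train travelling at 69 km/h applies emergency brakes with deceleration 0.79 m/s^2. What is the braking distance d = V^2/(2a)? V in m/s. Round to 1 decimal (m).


Convert speed: V = 69 / 3.6 = 19.1667 m/s
V^2 = 367.3611
d = 367.3611 / (2 * 0.79)
d = 367.3611 / 1.58
d = 232.5 m

232.5


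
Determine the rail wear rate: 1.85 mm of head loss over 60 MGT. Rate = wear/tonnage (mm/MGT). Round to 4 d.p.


Wear rate = total wear / cumulative tonnage
Rate = 1.85 / 60
Rate = 0.0308 mm/MGT

0.0308


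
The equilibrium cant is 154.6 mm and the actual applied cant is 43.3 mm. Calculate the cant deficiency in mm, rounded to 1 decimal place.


Cant deficiency = equilibrium cant - actual cant
CD = 154.6 - 43.3
CD = 111.3 mm

111.3


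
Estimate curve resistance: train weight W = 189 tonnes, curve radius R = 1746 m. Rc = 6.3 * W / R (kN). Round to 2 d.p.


Rc = 6.3 * W / R
Rc = 6.3 * 189 / 1746
Rc = 1190.7 / 1746
Rc = 0.68 kN

0.68


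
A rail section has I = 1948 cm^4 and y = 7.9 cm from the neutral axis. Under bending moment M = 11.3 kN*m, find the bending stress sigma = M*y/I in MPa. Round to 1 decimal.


Convert units:
M = 11.3 kN*m = 11300000 N*mm
y = 7.9 cm = 79 mm
I = 1948 cm^4 = 19480000 mm^4
sigma = 11300000 * 79 / 19480000
sigma = 45.8 MPa

45.8


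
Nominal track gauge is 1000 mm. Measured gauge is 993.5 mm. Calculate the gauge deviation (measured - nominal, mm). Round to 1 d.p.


Deviation = measured - nominal
Deviation = 993.5 - 1000
Deviation = -6.5 mm

-6.5


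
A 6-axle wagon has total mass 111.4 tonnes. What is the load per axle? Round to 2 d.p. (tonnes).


Load per axle = total weight / number of axles
Load = 111.4 / 6
Load = 18.57 tonnes

18.57


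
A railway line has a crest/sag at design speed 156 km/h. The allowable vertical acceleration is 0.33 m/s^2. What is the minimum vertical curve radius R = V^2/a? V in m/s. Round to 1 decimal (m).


Convert speed: V = 156 / 3.6 = 43.3333 m/s
V^2 = 1877.7778 m^2/s^2
R_v = 1877.7778 / 0.33
R_v = 5690.2 m

5690.2


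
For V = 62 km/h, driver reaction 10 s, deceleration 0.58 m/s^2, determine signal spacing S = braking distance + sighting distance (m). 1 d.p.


V = 62 / 3.6 = 17.2222 m/s
Braking distance = 17.2222^2 / (2*0.58) = 255.6939 m
Sighting distance = 17.2222 * 10 = 172.2222 m
S = 255.6939 + 172.2222 = 427.9 m

427.9


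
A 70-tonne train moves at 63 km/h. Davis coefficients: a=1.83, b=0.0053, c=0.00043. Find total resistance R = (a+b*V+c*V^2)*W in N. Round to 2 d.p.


b*V = 0.0053 * 63 = 0.3339
c*V^2 = 0.00043 * 3969 = 1.70667
R_per_t = 1.83 + 0.3339 + 1.70667 = 3.87057 N/t
R_total = 3.87057 * 70 = 270.94 N

270.94


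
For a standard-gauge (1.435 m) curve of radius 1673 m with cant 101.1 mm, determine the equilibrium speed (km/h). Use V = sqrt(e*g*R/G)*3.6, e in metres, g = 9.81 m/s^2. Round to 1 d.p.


Convert cant: e = 101.1 mm = 0.1011 m
V_ms = sqrt(0.1011 * 9.81 * 1673 / 1.435)
V_ms = sqrt(1156.283166) = 34.0042 m/s
V = 34.0042 * 3.6 = 122.4 km/h

122.4


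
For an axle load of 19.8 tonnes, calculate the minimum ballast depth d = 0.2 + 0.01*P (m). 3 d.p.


d = 0.2 + 0.01 * 19.8
d = 0.2 + 0.198
d = 0.398 m

0.398


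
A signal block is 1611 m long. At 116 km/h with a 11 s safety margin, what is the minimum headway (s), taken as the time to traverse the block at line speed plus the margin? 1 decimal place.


V = 116 / 3.6 = 32.2222 m/s
Block traversal time = 1611 / 32.2222 = 49.9966 s
Headway = 49.9966 + 11
Headway = 61.0 s

61.0


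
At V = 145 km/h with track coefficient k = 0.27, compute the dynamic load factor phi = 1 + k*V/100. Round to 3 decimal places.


phi = 1 + k * V / 100
phi = 1 + 0.27 * 145 / 100
phi = 1 + 0.3915
phi = 1.392

1.392


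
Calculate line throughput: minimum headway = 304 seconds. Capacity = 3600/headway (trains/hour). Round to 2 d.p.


Capacity = 3600 / headway
Capacity = 3600 / 304
Capacity = 11.84 trains/hour

11.84


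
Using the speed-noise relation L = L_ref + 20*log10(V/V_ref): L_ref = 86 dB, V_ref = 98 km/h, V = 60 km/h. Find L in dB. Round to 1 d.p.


V/V_ref = 60 / 98 = 0.612245
log10(0.612245) = -0.213075
20 * -0.213075 = -4.2615
L = 86 + -4.2615 = 81.7 dB

81.7


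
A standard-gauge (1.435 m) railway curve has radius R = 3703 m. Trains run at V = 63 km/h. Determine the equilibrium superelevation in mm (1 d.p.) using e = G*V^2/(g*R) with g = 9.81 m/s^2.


Convert speed: V = 63 / 3.6 = 17.5 m/s
Apply formula: e = 1.435 * 17.5^2 / (9.81 * 3703)
e = 1.435 * 306.25 / 36326.43
e = 0.012098 m = 12.1 mm

12.1


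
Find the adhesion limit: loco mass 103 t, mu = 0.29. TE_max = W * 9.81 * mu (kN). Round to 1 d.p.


TE_max = W * g * mu
TE_max = 103 * 9.81 * 0.29
TE_max = 1010.43 * 0.29
TE_max = 293.0 kN

293.0


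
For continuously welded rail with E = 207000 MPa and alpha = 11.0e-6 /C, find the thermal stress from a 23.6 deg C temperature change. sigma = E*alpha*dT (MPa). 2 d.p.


sigma = E * alpha * dT
sigma = 207000 * 11.0e-6 * 23.6
sigma = 2.277 * 23.6
sigma = 53.74 MPa

53.74


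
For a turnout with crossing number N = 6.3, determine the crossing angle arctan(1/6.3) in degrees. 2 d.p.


1/N = 1/6.3 = 0.15873
angle = arctan(0.15873) = 0.157417 rad
angle = 0.157417 * 180/pi = 9.02 degrees

9.02


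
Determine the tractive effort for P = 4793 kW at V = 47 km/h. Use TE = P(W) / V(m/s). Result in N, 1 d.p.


Convert: P = 4793 kW = 4793000 W
V = 47 / 3.6 = 13.0556 m/s
TE = 4793000 / 13.0556
TE = 367123.4 N

367123.4


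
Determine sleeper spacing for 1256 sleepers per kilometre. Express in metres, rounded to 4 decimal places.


Spacing = 1000 m / number of sleepers
Spacing = 1000 / 1256
Spacing = 0.7962 m

0.7962


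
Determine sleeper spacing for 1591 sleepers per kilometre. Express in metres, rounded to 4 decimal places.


Spacing = 1000 m / number of sleepers
Spacing = 1000 / 1591
Spacing = 0.6285 m

0.6285


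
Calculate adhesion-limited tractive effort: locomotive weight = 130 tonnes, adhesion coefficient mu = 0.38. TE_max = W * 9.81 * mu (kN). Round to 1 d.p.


TE_max = W * g * mu
TE_max = 130 * 9.81 * 0.38
TE_max = 1275.3 * 0.38
TE_max = 484.6 kN

484.6


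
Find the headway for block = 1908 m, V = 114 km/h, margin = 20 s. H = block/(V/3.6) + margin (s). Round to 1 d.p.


V = 114 / 3.6 = 31.6667 m/s
Block traversal time = 1908 / 31.6667 = 60.2526 s
Headway = 60.2526 + 20
Headway = 80.3 s

80.3


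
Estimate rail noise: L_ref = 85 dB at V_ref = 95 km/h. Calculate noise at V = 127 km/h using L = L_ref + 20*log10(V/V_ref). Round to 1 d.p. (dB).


V/V_ref = 127 / 95 = 1.336842
log10(1.336842) = 0.12608
20 * 0.12608 = 2.5216
L = 85 + 2.5216 = 87.5 dB

87.5


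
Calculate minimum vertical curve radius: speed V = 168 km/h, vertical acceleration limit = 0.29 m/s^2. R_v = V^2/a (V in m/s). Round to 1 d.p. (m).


Convert speed: V = 168 / 3.6 = 46.6667 m/s
V^2 = 2177.7778 m^2/s^2
R_v = 2177.7778 / 0.29
R_v = 7509.6 m

7509.6


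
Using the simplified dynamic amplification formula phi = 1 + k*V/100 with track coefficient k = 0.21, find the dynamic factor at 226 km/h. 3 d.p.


phi = 1 + k * V / 100
phi = 1 + 0.21 * 226 / 100
phi = 1 + 0.4746
phi = 1.475

1.475


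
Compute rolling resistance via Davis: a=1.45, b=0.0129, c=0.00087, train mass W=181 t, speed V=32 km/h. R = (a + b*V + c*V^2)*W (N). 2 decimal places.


b*V = 0.0129 * 32 = 0.4128
c*V^2 = 0.00087 * 1024 = 0.89088
R_per_t = 1.45 + 0.4128 + 0.89088 = 2.75368 N/t
R_total = 2.75368 * 181 = 498.42 N

498.42


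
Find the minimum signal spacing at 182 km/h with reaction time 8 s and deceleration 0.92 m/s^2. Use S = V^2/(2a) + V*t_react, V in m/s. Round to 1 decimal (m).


V = 182 / 3.6 = 50.5556 m/s
Braking distance = 50.5556^2 / (2*0.92) = 1389.0566 m
Sighting distance = 50.5556 * 8 = 404.4444 m
S = 1389.0566 + 404.4444 = 1793.5 m

1793.5


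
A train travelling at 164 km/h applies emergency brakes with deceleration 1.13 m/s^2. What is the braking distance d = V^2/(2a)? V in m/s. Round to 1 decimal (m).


Convert speed: V = 164 / 3.6 = 45.5556 m/s
V^2 = 2075.3086
d = 2075.3086 / (2 * 1.13)
d = 2075.3086 / 2.26
d = 918.3 m

918.3


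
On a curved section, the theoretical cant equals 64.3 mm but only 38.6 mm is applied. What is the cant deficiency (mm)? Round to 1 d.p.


Cant deficiency = equilibrium cant - actual cant
CD = 64.3 - 38.6
CD = 25.7 mm

25.7


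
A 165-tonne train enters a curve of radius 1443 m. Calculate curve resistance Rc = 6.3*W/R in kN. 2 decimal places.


Rc = 6.3 * W / R
Rc = 6.3 * 165 / 1443
Rc = 1039.5 / 1443
Rc = 0.72 kN

0.72


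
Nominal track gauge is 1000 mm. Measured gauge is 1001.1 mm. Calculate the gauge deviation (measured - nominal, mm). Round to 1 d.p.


Deviation = measured - nominal
Deviation = 1001.1 - 1000
Deviation = 1.1 mm

1.1


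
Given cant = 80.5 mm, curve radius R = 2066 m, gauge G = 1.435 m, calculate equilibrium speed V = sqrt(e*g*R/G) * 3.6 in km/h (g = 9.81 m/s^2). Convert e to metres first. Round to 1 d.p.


Convert cant: e = 80.5 mm = 0.0805 m
V_ms = sqrt(0.0805 * 9.81 * 2066 / 1.435)
V_ms = sqrt(1136.955073) = 33.7188 m/s
V = 33.7188 * 3.6 = 121.4 km/h

121.4


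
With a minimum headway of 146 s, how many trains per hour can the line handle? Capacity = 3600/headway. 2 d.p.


Capacity = 3600 / headway
Capacity = 3600 / 146
Capacity = 24.66 trains/hour

24.66


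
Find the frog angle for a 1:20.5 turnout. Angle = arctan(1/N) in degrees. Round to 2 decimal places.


1/N = 1/20.5 = 0.04878
angle = arctan(0.04878) = 0.048742 rad
angle = 0.048742 * 180/pi = 2.79 degrees

2.79


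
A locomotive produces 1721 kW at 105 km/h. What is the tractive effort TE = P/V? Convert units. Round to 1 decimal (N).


Convert: P = 1721 kW = 1721000 W
V = 105 / 3.6 = 29.1667 m/s
TE = 1721000 / 29.1667
TE = 59005.7 N

59005.7


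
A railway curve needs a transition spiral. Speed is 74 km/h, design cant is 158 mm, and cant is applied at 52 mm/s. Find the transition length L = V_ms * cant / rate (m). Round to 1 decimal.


Convert speed: V = 74 / 3.6 = 20.5556 m/s
L = 20.5556 * 158 / 52
L = 3247.7778 / 52
L = 62.5 m

62.5


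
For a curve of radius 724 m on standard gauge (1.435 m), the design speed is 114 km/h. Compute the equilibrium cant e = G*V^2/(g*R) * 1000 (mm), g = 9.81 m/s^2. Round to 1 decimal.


Convert speed: V = 114 / 3.6 = 31.6667 m/s
Apply formula: e = 1.435 * 31.6667^2 / (9.81 * 724)
e = 1.435 * 1002.7778 / 7102.44
e = 0.202604 m = 202.6 mm

202.6


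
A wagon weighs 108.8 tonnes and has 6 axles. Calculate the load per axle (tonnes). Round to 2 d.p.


Load per axle = total weight / number of axles
Load = 108.8 / 6
Load = 18.13 tonnes

18.13


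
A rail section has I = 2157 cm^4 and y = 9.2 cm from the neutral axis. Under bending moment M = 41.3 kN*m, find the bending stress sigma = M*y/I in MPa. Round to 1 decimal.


Convert units:
M = 41.3 kN*m = 41300000 N*mm
y = 9.2 cm = 92 mm
I = 2157 cm^4 = 21570000 mm^4
sigma = 41300000 * 92 / 21570000
sigma = 176.2 MPa

176.2


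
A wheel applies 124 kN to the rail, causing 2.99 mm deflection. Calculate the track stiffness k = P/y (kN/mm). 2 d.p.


Track stiffness k = P / y
k = 124 / 2.99
k = 41.47 kN/mm

41.47


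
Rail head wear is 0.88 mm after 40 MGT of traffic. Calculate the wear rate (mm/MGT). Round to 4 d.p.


Wear rate = total wear / cumulative tonnage
Rate = 0.88 / 40
Rate = 0.0220 mm/MGT

0.0220


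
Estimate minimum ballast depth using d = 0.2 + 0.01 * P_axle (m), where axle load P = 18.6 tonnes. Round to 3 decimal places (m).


d = 0.2 + 0.01 * 18.6
d = 0.2 + 0.186
d = 0.386 m

0.386


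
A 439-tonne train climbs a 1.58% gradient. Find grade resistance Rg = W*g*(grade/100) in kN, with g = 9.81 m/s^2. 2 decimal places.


Rg = W * 9.81 * grade / 100
Rg = 439 * 9.81 * 1.58 / 100
Rg = 4306.59 * 0.0158
Rg = 68.04 kN

68.04


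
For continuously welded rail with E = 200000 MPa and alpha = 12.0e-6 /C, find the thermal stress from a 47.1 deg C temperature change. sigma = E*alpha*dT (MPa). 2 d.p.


sigma = E * alpha * dT
sigma = 200000 * 12.0e-6 * 47.1
sigma = 2.4 * 47.1
sigma = 113.04 MPa

113.04


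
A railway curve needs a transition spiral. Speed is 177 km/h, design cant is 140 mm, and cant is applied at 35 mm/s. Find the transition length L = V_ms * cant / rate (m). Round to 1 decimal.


Convert speed: V = 177 / 3.6 = 49.1667 m/s
L = 49.1667 * 140 / 35
L = 6883.3333 / 35
L = 196.7 m

196.7


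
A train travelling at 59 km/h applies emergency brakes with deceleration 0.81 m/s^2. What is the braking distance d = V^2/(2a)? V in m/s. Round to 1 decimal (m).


Convert speed: V = 59 / 3.6 = 16.3889 m/s
V^2 = 268.5957
d = 268.5957 / (2 * 0.81)
d = 268.5957 / 1.62
d = 165.8 m

165.8


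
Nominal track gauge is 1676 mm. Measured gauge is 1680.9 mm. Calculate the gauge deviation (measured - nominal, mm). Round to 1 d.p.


Deviation = measured - nominal
Deviation = 1680.9 - 1676
Deviation = 4.9 mm

4.9


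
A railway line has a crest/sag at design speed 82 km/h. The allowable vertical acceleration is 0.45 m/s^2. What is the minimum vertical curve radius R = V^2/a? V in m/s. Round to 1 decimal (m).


Convert speed: V = 82 / 3.6 = 22.7778 m/s
V^2 = 518.8272 m^2/s^2
R_v = 518.8272 / 0.45
R_v = 1152.9 m

1152.9


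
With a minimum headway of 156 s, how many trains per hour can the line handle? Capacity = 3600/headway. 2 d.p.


Capacity = 3600 / headway
Capacity = 3600 / 156
Capacity = 23.08 trains/hour

23.08


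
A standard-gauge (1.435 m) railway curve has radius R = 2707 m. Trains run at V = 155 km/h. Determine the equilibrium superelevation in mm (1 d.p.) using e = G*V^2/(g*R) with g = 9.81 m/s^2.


Convert speed: V = 155 / 3.6 = 43.0556 m/s
Apply formula: e = 1.435 * 43.0556^2 / (9.81 * 2707)
e = 1.435 * 1853.7809 / 26555.67
e = 0.100174 m = 100.2 mm

100.2


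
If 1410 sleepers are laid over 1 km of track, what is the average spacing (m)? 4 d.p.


Spacing = 1000 m / number of sleepers
Spacing = 1000 / 1410
Spacing = 0.7092 m

0.7092


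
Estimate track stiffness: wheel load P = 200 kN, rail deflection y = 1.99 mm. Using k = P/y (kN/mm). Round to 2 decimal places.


Track stiffness k = P / y
k = 200 / 1.99
k = 100.50 kN/mm

100.50


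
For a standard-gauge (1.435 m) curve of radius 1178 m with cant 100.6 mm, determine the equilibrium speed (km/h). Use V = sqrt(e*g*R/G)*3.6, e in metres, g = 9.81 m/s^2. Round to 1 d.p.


Convert cant: e = 100.6 mm = 0.1006 m
V_ms = sqrt(0.1006 * 9.81 * 1178 / 1.435)
V_ms = sqrt(810.140563) = 28.463 m/s
V = 28.463 * 3.6 = 102.5 km/h

102.5


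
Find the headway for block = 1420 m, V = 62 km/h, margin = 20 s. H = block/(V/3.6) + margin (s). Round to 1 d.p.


V = 62 / 3.6 = 17.2222 m/s
Block traversal time = 1420 / 17.2222 = 82.4516 s
Headway = 82.4516 + 20
Headway = 102.5 s

102.5


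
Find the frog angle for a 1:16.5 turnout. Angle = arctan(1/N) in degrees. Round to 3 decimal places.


1/N = 1/16.5 = 0.060606
angle = arctan(0.060606) = 0.060532 rad
angle = 0.060532 * 180/pi = 3.468 degrees

3.468


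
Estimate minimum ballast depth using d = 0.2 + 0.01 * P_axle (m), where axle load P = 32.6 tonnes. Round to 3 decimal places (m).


d = 0.2 + 0.01 * 32.6
d = 0.2 + 0.326
d = 0.526 m

0.526


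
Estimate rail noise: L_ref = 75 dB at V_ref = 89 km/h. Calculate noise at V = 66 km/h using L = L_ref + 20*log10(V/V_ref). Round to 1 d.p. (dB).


V/V_ref = 66 / 89 = 0.741573
log10(0.741573) = -0.129846
20 * -0.129846 = -2.5969
L = 75 + -2.5969 = 72.4 dB

72.4


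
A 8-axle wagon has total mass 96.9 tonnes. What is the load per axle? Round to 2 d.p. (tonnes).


Load per axle = total weight / number of axles
Load = 96.9 / 8
Load = 12.11 tonnes

12.11


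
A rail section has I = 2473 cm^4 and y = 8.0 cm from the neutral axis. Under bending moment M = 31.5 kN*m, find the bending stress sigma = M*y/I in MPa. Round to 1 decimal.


Convert units:
M = 31.5 kN*m = 31500000 N*mm
y = 8.0 cm = 80 mm
I = 2473 cm^4 = 24730000 mm^4
sigma = 31500000 * 80 / 24730000
sigma = 101.9 MPa

101.9


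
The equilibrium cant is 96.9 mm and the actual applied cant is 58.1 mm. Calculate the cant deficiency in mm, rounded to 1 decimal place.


Cant deficiency = equilibrium cant - actual cant
CD = 96.9 - 58.1
CD = 38.8 mm

38.8


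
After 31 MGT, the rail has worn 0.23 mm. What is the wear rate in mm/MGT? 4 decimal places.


Wear rate = total wear / cumulative tonnage
Rate = 0.23 / 31
Rate = 0.0074 mm/MGT

0.0074


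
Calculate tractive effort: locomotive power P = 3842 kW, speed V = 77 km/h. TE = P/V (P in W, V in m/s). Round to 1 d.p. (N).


Convert: P = 3842 kW = 3842000 W
V = 77 / 3.6 = 21.3889 m/s
TE = 3842000 / 21.3889
TE = 179626.0 N

179626.0


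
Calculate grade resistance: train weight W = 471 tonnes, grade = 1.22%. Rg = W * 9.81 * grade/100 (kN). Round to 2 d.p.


Rg = W * 9.81 * grade / 100
Rg = 471 * 9.81 * 1.22 / 100
Rg = 4620.51 * 0.0122
Rg = 56.37 kN

56.37


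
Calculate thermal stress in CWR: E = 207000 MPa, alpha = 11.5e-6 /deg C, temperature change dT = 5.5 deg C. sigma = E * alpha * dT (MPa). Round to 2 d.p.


sigma = E * alpha * dT
sigma = 207000 * 11.5e-6 * 5.5
sigma = 2.3805 * 5.5
sigma = 13.09 MPa

13.09


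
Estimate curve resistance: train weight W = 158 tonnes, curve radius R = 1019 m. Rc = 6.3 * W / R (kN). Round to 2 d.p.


Rc = 6.3 * W / R
Rc = 6.3 * 158 / 1019
Rc = 995.4 / 1019
Rc = 0.98 kN

0.98


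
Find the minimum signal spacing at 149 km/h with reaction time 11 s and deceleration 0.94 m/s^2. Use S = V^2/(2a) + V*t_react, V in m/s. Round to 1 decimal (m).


V = 149 / 3.6 = 41.3889 m/s
Braking distance = 41.3889^2 / (2*0.94) = 911.1916 m
Sighting distance = 41.3889 * 11 = 455.2778 m
S = 911.1916 + 455.2778 = 1366.5 m

1366.5


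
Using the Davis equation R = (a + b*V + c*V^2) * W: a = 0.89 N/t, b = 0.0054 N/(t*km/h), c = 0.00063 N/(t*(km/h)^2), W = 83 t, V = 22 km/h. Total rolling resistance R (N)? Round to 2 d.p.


b*V = 0.0054 * 22 = 0.1188
c*V^2 = 0.00063 * 484 = 0.30492
R_per_t = 0.89 + 0.1188 + 0.30492 = 1.31372 N/t
R_total = 1.31372 * 83 = 109.04 N

109.04


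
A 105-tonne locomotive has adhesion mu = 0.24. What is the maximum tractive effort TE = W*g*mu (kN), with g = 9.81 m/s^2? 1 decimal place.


TE_max = W * g * mu
TE_max = 105 * 9.81 * 0.24
TE_max = 1030.05 * 0.24
TE_max = 247.2 kN

247.2


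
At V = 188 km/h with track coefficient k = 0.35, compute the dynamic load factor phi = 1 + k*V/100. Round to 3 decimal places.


phi = 1 + k * V / 100
phi = 1 + 0.35 * 188 / 100
phi = 1 + 0.658
phi = 1.658

1.658


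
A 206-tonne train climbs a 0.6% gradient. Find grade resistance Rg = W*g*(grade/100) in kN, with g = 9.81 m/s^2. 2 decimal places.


Rg = W * 9.81 * grade / 100
Rg = 206 * 9.81 * 0.6 / 100
Rg = 2020.86 * 0.006
Rg = 12.13 kN

12.13


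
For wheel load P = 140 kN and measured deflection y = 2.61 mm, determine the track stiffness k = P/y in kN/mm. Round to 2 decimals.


Track stiffness k = P / y
k = 140 / 2.61
k = 53.64 kN/mm

53.64


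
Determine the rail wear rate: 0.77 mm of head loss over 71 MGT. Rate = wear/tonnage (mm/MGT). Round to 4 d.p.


Wear rate = total wear / cumulative tonnage
Rate = 0.77 / 71
Rate = 0.0108 mm/MGT

0.0108


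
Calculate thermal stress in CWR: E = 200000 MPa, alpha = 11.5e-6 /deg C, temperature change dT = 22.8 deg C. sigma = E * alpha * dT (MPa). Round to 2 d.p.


sigma = E * alpha * dT
sigma = 200000 * 11.5e-6 * 22.8
sigma = 2.3 * 22.8
sigma = 52.44 MPa

52.44


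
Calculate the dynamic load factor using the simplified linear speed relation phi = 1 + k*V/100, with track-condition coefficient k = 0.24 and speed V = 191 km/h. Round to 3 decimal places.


phi = 1 + k * V / 100
phi = 1 + 0.24 * 191 / 100
phi = 1 + 0.4584
phi = 1.458

1.458


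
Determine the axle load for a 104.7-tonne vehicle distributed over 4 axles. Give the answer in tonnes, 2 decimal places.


Load per axle = total weight / number of axles
Load = 104.7 / 4
Load = 26.18 tonnes

26.18


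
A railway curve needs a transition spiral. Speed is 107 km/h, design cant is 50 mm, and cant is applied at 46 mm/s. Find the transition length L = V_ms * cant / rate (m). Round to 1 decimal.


Convert speed: V = 107 / 3.6 = 29.7222 m/s
L = 29.7222 * 50 / 46
L = 1486.1111 / 46
L = 32.3 m

32.3


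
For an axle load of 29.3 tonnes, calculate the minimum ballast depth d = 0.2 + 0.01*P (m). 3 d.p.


d = 0.2 + 0.01 * 29.3
d = 0.2 + 0.293
d = 0.493 m

0.493


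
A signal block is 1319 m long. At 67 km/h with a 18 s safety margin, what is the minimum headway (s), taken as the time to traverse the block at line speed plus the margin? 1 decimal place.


V = 67 / 3.6 = 18.6111 m/s
Block traversal time = 1319 / 18.6111 = 70.8716 s
Headway = 70.8716 + 18
Headway = 88.9 s

88.9


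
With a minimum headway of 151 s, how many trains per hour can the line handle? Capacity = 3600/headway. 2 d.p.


Capacity = 3600 / headway
Capacity = 3600 / 151
Capacity = 23.84 trains/hour

23.84


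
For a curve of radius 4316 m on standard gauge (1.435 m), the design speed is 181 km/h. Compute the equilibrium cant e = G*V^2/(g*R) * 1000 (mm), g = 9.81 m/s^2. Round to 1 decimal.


Convert speed: V = 181 / 3.6 = 50.2778 m/s
Apply formula: e = 1.435 * 50.2778^2 / (9.81 * 4316)
e = 1.435 * 2527.8549 / 42339.96
e = 0.085675 m = 85.7 mm

85.7


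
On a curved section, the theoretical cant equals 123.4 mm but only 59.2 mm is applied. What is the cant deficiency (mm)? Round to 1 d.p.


Cant deficiency = equilibrium cant - actual cant
CD = 123.4 - 59.2
CD = 64.2 mm

64.2


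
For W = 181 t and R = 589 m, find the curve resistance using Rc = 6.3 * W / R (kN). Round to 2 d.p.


Rc = 6.3 * W / R
Rc = 6.3 * 181 / 589
Rc = 1140.3 / 589
Rc = 1.94 kN

1.94


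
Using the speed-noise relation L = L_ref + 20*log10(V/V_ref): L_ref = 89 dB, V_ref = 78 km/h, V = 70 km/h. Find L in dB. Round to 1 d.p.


V/V_ref = 70 / 78 = 0.897436
log10(0.897436) = -0.046997
20 * -0.046997 = -0.9399
L = 89 + -0.9399 = 88.1 dB

88.1


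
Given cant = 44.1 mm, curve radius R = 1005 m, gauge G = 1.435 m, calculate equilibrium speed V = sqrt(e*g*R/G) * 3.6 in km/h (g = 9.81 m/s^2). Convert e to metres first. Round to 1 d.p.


Convert cant: e = 44.1 mm = 0.0441 m
V_ms = sqrt(0.0441 * 9.81 * 1005 / 1.435)
V_ms = sqrt(302.985439) = 17.4065 m/s
V = 17.4065 * 3.6 = 62.7 km/h

62.7


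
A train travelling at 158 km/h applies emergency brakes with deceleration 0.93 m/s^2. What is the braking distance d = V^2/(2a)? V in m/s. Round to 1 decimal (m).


Convert speed: V = 158 / 3.6 = 43.8889 m/s
V^2 = 1926.2346
d = 1926.2346 / (2 * 0.93)
d = 1926.2346 / 1.86
d = 1035.6 m

1035.6


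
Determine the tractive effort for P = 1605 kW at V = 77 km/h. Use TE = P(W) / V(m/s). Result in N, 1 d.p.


Convert: P = 1605 kW = 1605000 W
V = 77 / 3.6 = 21.3889 m/s
TE = 1605000 / 21.3889
TE = 75039.0 N

75039.0


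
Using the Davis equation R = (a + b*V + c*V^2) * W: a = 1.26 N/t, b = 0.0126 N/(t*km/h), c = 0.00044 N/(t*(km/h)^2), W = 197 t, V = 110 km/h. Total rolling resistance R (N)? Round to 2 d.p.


b*V = 0.0126 * 110 = 1.386
c*V^2 = 0.00044 * 12100 = 5.324
R_per_t = 1.26 + 1.386 + 5.324 = 7.97 N/t
R_total = 7.97 * 197 = 1570.09 N

1570.09


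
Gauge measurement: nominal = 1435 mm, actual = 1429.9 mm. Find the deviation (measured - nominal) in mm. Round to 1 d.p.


Deviation = measured - nominal
Deviation = 1429.9 - 1435
Deviation = -5.1 mm

-5.1


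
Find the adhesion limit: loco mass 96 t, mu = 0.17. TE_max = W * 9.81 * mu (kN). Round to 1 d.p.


TE_max = W * g * mu
TE_max = 96 * 9.81 * 0.17
TE_max = 941.76 * 0.17
TE_max = 160.1 kN

160.1


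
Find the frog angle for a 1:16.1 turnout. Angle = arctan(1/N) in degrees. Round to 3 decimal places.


1/N = 1/16.1 = 0.062112
angle = arctan(0.062112) = 0.062032 rad
angle = 0.062032 * 180/pi = 3.554 degrees

3.554


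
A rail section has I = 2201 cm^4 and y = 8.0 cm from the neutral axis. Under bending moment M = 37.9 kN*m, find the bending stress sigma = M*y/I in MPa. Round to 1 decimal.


Convert units:
M = 37.9 kN*m = 37900000 N*mm
y = 8.0 cm = 80 mm
I = 2201 cm^4 = 22010000 mm^4
sigma = 37900000 * 80 / 22010000
sigma = 137.8 MPa

137.8


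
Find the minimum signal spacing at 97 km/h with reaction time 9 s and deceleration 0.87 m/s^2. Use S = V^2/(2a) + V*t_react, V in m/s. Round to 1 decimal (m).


V = 97 / 3.6 = 26.9444 m/s
Braking distance = 26.9444^2 / (2*0.87) = 417.2432 m
Sighting distance = 26.9444 * 9 = 242.5 m
S = 417.2432 + 242.5 = 659.7 m

659.7


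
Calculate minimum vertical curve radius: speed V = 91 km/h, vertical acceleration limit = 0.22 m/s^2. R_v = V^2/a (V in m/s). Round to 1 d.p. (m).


Convert speed: V = 91 / 3.6 = 25.2778 m/s
V^2 = 638.966 m^2/s^2
R_v = 638.966 / 0.22
R_v = 2904.4 m

2904.4


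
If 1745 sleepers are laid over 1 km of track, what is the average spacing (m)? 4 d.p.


Spacing = 1000 m / number of sleepers
Spacing = 1000 / 1745
Spacing = 0.5731 m

0.5731


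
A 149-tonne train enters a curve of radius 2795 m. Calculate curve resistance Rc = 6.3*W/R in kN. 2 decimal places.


Rc = 6.3 * W / R
Rc = 6.3 * 149 / 2795
Rc = 938.7 / 2795
Rc = 0.34 kN

0.34


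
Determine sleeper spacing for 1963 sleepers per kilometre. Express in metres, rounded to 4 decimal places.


Spacing = 1000 m / number of sleepers
Spacing = 1000 / 1963
Spacing = 0.5094 m

0.5094


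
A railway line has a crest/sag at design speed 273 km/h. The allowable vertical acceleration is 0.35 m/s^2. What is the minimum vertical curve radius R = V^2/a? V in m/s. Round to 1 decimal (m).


Convert speed: V = 273 / 3.6 = 75.8333 m/s
V^2 = 5750.6944 m^2/s^2
R_v = 5750.6944 / 0.35
R_v = 16430.6 m

16430.6


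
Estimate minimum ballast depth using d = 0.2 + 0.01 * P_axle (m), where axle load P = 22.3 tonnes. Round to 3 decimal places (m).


d = 0.2 + 0.01 * 22.3
d = 0.2 + 0.223
d = 0.423 m

0.423


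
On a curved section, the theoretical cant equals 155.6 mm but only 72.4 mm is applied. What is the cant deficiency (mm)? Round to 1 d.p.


Cant deficiency = equilibrium cant - actual cant
CD = 155.6 - 72.4
CD = 83.2 mm

83.2


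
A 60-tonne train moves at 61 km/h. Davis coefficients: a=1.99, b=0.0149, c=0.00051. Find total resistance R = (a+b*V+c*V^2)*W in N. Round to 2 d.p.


b*V = 0.0149 * 61 = 0.9089
c*V^2 = 0.00051 * 3721 = 1.89771
R_per_t = 1.99 + 0.9089 + 1.89771 = 4.79661 N/t
R_total = 4.79661 * 60 = 287.80 N

287.80


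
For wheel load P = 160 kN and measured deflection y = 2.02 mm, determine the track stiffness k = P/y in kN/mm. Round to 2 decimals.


Track stiffness k = P / y
k = 160 / 2.02
k = 79.21 kN/mm

79.21


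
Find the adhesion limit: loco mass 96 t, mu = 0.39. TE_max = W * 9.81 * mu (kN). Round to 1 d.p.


TE_max = W * g * mu
TE_max = 96 * 9.81 * 0.39
TE_max = 941.76 * 0.39
TE_max = 367.3 kN

367.3


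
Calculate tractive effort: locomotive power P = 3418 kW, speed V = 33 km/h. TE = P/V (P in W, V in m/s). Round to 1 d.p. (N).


Convert: P = 3418 kW = 3418000 W
V = 33 / 3.6 = 9.1667 m/s
TE = 3418000 / 9.1667
TE = 372872.7 N

372872.7


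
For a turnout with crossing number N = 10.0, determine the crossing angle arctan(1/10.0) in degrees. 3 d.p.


1/N = 1/10.0 = 0.1
angle = arctan(0.1) = 0.099669 rad
angle = 0.099669 * 180/pi = 5.711 degrees

5.711


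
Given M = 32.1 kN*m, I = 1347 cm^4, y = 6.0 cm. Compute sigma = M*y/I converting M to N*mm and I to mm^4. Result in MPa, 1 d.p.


Convert units:
M = 32.1 kN*m = 32100000 N*mm
y = 6.0 cm = 60 mm
I = 1347 cm^4 = 13470000 mm^4
sigma = 32100000 * 60 / 13470000
sigma = 143.0 MPa

143.0
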